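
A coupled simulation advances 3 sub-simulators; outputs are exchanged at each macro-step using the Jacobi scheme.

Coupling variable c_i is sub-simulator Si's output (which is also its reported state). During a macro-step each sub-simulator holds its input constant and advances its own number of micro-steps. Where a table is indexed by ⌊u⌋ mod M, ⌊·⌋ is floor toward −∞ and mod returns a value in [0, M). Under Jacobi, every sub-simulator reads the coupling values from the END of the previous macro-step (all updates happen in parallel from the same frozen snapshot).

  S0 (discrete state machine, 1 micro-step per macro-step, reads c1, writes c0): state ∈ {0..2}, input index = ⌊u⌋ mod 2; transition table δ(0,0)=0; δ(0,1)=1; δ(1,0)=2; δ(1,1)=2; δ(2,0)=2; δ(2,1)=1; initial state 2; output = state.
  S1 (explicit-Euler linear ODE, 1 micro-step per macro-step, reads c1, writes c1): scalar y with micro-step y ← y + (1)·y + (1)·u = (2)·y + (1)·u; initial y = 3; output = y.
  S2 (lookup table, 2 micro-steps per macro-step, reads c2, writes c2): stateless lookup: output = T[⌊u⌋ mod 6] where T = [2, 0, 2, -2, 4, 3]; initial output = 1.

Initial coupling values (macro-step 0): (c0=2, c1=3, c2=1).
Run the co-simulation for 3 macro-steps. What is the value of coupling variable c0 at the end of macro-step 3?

c0 at macro-step 3 = 1

macro 1: S0 reads c1=3 → after 1×micro: 1; S1 reads c1=3 → after 1×micro: 9; S2 reads c2=1 → after 2×micro: 0 ⇒ (c0=1, c1=9, c2=0)
macro 2: S0 reads c1=9 → after 1×micro: 2; S1 reads c1=9 → after 1×micro: 27; S2 reads c2=0 → after 2×micro: 2 ⇒ (c0=2, c1=27, c2=2)
macro 3: S0 reads c1=27 → after 1×micro: 1; S1 reads c1=27 → after 1×micro: 81; S2 reads c2=2 → after 2×micro: 2 ⇒ (c0=1, c1=81, c2=2)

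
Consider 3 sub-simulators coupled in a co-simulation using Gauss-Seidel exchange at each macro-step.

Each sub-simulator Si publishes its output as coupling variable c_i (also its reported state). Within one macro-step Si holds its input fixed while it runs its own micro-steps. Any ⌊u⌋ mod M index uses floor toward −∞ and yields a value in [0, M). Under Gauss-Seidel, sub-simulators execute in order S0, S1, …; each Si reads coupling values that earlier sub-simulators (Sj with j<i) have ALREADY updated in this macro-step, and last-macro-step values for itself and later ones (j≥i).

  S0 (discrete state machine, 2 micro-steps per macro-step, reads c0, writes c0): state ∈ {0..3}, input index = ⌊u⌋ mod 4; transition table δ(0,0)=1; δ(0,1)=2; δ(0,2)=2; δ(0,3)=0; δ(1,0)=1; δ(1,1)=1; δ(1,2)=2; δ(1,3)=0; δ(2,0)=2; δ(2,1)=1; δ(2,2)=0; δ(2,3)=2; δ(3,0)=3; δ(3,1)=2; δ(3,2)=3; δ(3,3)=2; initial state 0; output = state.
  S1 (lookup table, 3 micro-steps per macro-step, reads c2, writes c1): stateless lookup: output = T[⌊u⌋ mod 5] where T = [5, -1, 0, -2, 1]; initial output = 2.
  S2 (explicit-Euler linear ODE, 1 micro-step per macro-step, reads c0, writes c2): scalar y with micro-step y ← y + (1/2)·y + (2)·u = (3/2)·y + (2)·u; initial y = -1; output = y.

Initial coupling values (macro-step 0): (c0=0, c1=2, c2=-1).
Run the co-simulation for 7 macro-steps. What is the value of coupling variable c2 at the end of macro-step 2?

c2 at macro-step 2 = 11/4

macro 1: S0 reads c0=0 → after 2×micro: 1; S1 reads c2=-1 → after 3×micro: 1; S2 reads c0=1 → after 1×micro: 1/2 ⇒ (c0=1, c1=1, c2=1/2)
macro 2: S0 reads c0=1 → after 2×micro: 1; S1 reads c2=1/2 → after 3×micro: 5; S2 reads c0=1 → after 1×micro: 11/4 ⇒ (c0=1, c1=5, c2=11/4)
macro 3: S0 reads c0=1 → after 2×micro: 1; S1 reads c2=11/4 → after 3×micro: 0; S2 reads c0=1 → after 1×micro: 49/8 ⇒ (c0=1, c1=0, c2=49/8)
macro 4: S0 reads c0=1 → after 2×micro: 1; S1 reads c2=49/8 → after 3×micro: -1; S2 reads c0=1 → after 1×micro: 179/16 ⇒ (c0=1, c1=-1, c2=179/16)
macro 5: S0 reads c0=1 → after 2×micro: 1; S1 reads c2=179/16 → after 3×micro: -1; S2 reads c0=1 → after 1×micro: 601/32 ⇒ (c0=1, c1=-1, c2=601/32)
macro 6: S0 reads c0=1 → after 2×micro: 1; S1 reads c2=601/32 → after 3×micro: -2; S2 reads c0=1 → after 1×micro: 1931/64 ⇒ (c0=1, c1=-2, c2=1931/64)
macro 7: S0 reads c0=1 → after 2×micro: 1; S1 reads c2=1931/64 → after 3×micro: 5; S2 reads c0=1 → after 1×micro: 6049/128 ⇒ (c0=1, c1=5, c2=6049/128)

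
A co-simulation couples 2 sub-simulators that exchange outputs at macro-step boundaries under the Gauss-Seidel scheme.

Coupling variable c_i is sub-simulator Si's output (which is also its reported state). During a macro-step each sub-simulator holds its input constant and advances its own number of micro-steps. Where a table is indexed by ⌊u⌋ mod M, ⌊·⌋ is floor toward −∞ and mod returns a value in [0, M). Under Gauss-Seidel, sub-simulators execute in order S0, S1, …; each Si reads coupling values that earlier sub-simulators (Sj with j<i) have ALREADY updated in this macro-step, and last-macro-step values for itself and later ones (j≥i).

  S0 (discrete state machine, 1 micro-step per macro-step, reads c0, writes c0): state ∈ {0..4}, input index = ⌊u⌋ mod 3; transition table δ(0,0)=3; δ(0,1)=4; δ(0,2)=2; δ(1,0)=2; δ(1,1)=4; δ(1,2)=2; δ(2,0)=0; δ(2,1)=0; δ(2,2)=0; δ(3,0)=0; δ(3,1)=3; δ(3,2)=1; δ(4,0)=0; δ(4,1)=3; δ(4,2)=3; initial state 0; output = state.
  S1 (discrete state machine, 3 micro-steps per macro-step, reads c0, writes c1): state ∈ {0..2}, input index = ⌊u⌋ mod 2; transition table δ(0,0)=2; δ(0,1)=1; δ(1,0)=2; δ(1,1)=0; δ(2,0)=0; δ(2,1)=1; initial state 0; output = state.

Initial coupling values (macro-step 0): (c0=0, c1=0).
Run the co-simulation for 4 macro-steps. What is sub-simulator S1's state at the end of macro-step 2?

S1 state at macro-step 2 = 2

macro 1: S0 reads c0=0 → after 1×micro: 3; S1 reads c0=3 → after 3×micro: 1 ⇒ (c0=3, c1=1)
macro 2: S0 reads c0=3 → after 1×micro: 0; S1 reads c0=0 → after 3×micro: 2 ⇒ (c0=0, c1=2)
macro 3: S0 reads c0=0 → after 1×micro: 3; S1 reads c0=3 → after 3×micro: 1 ⇒ (c0=3, c1=1)
macro 4: S0 reads c0=3 → after 1×micro: 0; S1 reads c0=0 → after 3×micro: 2 ⇒ (c0=0, c1=2)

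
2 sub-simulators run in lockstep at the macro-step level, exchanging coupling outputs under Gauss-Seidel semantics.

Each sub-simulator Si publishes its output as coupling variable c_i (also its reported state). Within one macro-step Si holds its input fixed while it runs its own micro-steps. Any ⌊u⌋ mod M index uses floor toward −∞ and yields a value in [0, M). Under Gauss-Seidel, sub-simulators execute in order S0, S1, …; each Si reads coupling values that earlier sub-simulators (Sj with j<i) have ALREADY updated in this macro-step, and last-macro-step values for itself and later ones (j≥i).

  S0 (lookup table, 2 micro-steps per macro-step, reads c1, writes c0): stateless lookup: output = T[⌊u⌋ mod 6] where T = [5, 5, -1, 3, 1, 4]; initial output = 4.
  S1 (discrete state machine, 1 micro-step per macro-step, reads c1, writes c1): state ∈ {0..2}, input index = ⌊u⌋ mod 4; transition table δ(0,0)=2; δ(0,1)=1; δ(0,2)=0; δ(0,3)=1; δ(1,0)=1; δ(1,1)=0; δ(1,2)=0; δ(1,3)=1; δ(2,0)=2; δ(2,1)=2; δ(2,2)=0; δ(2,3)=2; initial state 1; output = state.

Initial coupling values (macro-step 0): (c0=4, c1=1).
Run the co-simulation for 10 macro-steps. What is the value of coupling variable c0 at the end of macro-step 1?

macro 1: S0 reads c1=1 → after 2×micro: 5; S1 reads c1=1 → after 1×micro: 0 ⇒ (c0=5, c1=0)
macro 2: S0 reads c1=0 → after 2×micro: 5; S1 reads c1=0 → after 1×micro: 2 ⇒ (c0=5, c1=2)
macro 3: S0 reads c1=2 → after 2×micro: -1; S1 reads c1=2 → after 1×micro: 0 ⇒ (c0=-1, c1=0)
macro 4: S0 reads c1=0 → after 2×micro: 5; S1 reads c1=0 → after 1×micro: 2 ⇒ (c0=5, c1=2)
macro 5: S0 reads c1=2 → after 2×micro: -1; S1 reads c1=2 → after 1×micro: 0 ⇒ (c0=-1, c1=0)
macro 6: S0 reads c1=0 → after 2×micro: 5; S1 reads c1=0 → after 1×micro: 2 ⇒ (c0=5, c1=2)
macro 7: S0 reads c1=2 → after 2×micro: -1; S1 reads c1=2 → after 1×micro: 0 ⇒ (c0=-1, c1=0)
macro 8: S0 reads c1=0 → after 2×micro: 5; S1 reads c1=0 → after 1×micro: 2 ⇒ (c0=5, c1=2)
macro 9: S0 reads c1=2 → after 2×micro: -1; S1 reads c1=2 → after 1×micro: 0 ⇒ (c0=-1, c1=0)
macro 10: S0 reads c1=0 → after 2×micro: 5; S1 reads c1=0 → after 1×micro: 2 ⇒ (c0=5, c1=2)

c0 at macro-step 1 = 5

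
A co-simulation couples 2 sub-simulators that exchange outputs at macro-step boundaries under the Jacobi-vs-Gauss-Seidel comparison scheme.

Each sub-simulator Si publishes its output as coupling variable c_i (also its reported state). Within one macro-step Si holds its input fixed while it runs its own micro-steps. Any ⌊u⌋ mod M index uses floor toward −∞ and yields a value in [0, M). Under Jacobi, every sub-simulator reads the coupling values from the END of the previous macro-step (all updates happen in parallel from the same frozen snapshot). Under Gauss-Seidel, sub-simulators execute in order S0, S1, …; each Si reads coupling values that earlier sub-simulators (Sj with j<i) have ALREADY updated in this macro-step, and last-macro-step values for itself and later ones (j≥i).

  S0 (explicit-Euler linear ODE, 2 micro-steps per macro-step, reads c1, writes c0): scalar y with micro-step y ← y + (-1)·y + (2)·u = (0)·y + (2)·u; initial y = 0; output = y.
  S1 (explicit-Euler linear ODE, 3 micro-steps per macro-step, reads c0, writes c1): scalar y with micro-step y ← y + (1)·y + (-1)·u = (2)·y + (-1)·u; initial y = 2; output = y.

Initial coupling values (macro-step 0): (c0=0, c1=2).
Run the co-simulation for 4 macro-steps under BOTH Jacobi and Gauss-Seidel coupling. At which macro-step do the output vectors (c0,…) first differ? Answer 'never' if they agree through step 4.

first divergence at macro-step: 1

[Jacobi] macro 1: S0 reads c1=2 → after 2×micro: 4; S1 reads c0=0 → after 3×micro: 16 ⇒ (c0=4, c1=16)
[Jacobi] macro 2: S0 reads c1=16 → after 2×micro: 32; S1 reads c0=4 → after 3×micro: 100 ⇒ (c0=32, c1=100)
[Jacobi] macro 3: S0 reads c1=100 → after 2×micro: 200; S1 reads c0=32 → after 3×micro: 576 ⇒ (c0=200, c1=576)
[Jacobi] macro 4: S0 reads c1=576 → after 2×micro: 1152; S1 reads c0=200 → after 3×micro: 3208 ⇒ (c0=1152, c1=3208)
[Gauss-Seidel] macro 1: S0 reads c1=2 → after 2×micro: 4; S1 reads c0=4 → after 3×micro: -12 ⇒ (c0=4, c1=-12)
[Gauss-Seidel] macro 2: S0 reads c1=-12 → after 2×micro: -24; S1 reads c0=-24 → after 3×micro: 72 ⇒ (c0=-24, c1=72)
[Gauss-Seidel] macro 3: S0 reads c1=72 → after 2×micro: 144; S1 reads c0=144 → after 3×micro: -432 ⇒ (c0=144, c1=-432)
[Gauss-Seidel] macro 4: S0 reads c1=-432 → after 2×micro: -864; S1 reads c0=-864 → after 3×micro: 2592 ⇒ (c0=-864, c1=2592)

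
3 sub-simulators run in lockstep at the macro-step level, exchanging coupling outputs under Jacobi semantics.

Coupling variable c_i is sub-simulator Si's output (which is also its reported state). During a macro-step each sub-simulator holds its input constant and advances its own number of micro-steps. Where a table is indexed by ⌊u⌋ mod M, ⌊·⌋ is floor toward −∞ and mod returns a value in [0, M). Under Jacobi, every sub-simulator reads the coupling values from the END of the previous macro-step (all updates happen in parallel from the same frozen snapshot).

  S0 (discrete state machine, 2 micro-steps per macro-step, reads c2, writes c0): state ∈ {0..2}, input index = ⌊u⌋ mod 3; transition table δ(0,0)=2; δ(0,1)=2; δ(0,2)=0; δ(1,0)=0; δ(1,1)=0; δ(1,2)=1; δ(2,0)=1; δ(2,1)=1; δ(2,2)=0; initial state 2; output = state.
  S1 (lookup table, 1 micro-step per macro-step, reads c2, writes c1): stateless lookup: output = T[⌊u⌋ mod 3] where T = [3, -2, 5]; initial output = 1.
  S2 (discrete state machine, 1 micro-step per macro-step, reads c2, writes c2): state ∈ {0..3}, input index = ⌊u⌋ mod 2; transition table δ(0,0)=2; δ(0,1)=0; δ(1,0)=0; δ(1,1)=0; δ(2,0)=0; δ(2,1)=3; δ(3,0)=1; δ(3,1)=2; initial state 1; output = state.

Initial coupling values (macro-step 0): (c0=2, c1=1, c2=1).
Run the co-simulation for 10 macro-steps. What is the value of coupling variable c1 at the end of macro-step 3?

macro 1: S0 reads c2=1 → after 2×micro: 0; S1 reads c2=1 → after 1×micro: -2; S2 reads c2=1 → after 1×micro: 0 ⇒ (c0=0, c1=-2, c2=0)
macro 2: S0 reads c2=0 → after 2×micro: 1; S1 reads c2=0 → after 1×micro: 3; S2 reads c2=0 → after 1×micro: 2 ⇒ (c0=1, c1=3, c2=2)
macro 3: S0 reads c2=2 → after 2×micro: 1; S1 reads c2=2 → after 1×micro: 5; S2 reads c2=2 → after 1×micro: 0 ⇒ (c0=1, c1=5, c2=0)
macro 4: S0 reads c2=0 → after 2×micro: 2; S1 reads c2=0 → after 1×micro: 3; S2 reads c2=0 → after 1×micro: 2 ⇒ (c0=2, c1=3, c2=2)
macro 5: S0 reads c2=2 → after 2×micro: 0; S1 reads c2=2 → after 1×micro: 5; S2 reads c2=2 → after 1×micro: 0 ⇒ (c0=0, c1=5, c2=0)
macro 6: S0 reads c2=0 → after 2×micro: 1; S1 reads c2=0 → after 1×micro: 3; S2 reads c2=0 → after 1×micro: 2 ⇒ (c0=1, c1=3, c2=2)
macro 7: S0 reads c2=2 → after 2×micro: 1; S1 reads c2=2 → after 1×micro: 5; S2 reads c2=2 → after 1×micro: 0 ⇒ (c0=1, c1=5, c2=0)
macro 8: S0 reads c2=0 → after 2×micro: 2; S1 reads c2=0 → after 1×micro: 3; S2 reads c2=0 → after 1×micro: 2 ⇒ (c0=2, c1=3, c2=2)
macro 9: S0 reads c2=2 → after 2×micro: 0; S1 reads c2=2 → after 1×micro: 5; S2 reads c2=2 → after 1×micro: 0 ⇒ (c0=0, c1=5, c2=0)
macro 10: S0 reads c2=0 → after 2×micro: 1; S1 reads c2=0 → after 1×micro: 3; S2 reads c2=0 → after 1×micro: 2 ⇒ (c0=1, c1=3, c2=2)

c1 at macro-step 3 = 5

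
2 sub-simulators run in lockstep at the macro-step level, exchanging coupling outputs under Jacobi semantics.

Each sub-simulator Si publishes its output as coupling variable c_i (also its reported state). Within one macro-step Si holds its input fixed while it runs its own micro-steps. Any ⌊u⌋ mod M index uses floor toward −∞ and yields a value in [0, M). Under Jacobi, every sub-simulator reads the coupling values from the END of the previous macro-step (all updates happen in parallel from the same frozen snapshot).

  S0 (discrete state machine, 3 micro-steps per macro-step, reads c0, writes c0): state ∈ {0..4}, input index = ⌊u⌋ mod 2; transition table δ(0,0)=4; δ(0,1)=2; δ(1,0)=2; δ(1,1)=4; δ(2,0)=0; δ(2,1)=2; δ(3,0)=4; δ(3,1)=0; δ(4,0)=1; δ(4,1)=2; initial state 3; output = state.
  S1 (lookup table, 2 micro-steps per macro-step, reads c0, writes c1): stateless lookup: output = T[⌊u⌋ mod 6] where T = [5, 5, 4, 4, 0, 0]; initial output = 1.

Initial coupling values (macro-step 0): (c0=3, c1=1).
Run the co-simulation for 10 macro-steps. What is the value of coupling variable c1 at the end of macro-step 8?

macro 1: S0 reads c0=3 → after 3×micro: 2; S1 reads c0=3 → after 2×micro: 4 ⇒ (c0=2, c1=4)
macro 2: S0 reads c0=2 → after 3×micro: 1; S1 reads c0=2 → after 2×micro: 4 ⇒ (c0=1, c1=4)
macro 3: S0 reads c0=1 → after 3×micro: 2; S1 reads c0=1 → after 2×micro: 5 ⇒ (c0=2, c1=5)
macro 4: S0 reads c0=2 → after 3×micro: 1; S1 reads c0=2 → after 2×micro: 4 ⇒ (c0=1, c1=4)
macro 5: S0 reads c0=1 → after 3×micro: 2; S1 reads c0=1 → after 2×micro: 5 ⇒ (c0=2, c1=5)
macro 6: S0 reads c0=2 → after 3×micro: 1; S1 reads c0=2 → after 2×micro: 4 ⇒ (c0=1, c1=4)
macro 7: S0 reads c0=1 → after 3×micro: 2; S1 reads c0=1 → after 2×micro: 5 ⇒ (c0=2, c1=5)
macro 8: S0 reads c0=2 → after 3×micro: 1; S1 reads c0=2 → after 2×micro: 4 ⇒ (c0=1, c1=4)
macro 9: S0 reads c0=1 → after 3×micro: 2; S1 reads c0=1 → after 2×micro: 5 ⇒ (c0=2, c1=5)
macro 10: S0 reads c0=2 → after 3×micro: 1; S1 reads c0=2 → after 2×micro: 4 ⇒ (c0=1, c1=4)

c1 at macro-step 8 = 4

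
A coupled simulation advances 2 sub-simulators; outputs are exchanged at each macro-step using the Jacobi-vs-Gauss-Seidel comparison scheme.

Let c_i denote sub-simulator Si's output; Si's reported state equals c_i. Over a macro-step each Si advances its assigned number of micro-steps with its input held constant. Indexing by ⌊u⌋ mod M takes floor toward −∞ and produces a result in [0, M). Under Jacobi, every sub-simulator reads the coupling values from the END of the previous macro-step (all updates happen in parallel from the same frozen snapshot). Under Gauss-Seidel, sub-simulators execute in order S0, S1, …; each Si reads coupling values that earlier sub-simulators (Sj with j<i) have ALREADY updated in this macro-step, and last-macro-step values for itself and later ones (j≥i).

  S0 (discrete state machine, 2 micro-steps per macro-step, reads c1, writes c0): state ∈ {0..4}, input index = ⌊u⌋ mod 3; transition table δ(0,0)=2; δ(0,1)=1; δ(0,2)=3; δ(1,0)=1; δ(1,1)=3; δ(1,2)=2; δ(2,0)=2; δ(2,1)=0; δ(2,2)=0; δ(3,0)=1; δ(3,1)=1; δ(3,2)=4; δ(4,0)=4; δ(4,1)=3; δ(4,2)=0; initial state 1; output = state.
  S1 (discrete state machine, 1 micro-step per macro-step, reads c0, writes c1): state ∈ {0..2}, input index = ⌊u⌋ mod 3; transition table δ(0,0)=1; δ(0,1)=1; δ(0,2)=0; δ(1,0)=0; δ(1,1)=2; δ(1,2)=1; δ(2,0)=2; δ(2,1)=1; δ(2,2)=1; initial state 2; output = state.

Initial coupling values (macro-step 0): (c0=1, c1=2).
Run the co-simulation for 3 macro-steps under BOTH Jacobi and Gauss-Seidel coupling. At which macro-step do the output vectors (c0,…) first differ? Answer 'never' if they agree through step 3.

[Jacobi] macro 1: S0 reads c1=2 → after 2×micro: 0; S1 reads c0=1 → after 1×micro: 1 ⇒ (c0=0, c1=1)
[Jacobi] macro 2: S0 reads c1=1 → after 2×micro: 3; S1 reads c0=0 → after 1×micro: 0 ⇒ (c0=3, c1=0)
[Jacobi] macro 3: S0 reads c1=0 → after 2×micro: 1; S1 reads c0=3 → after 1×micro: 1 ⇒ (c0=1, c1=1)
[Gauss-Seidel] macro 1: S0 reads c1=2 → after 2×micro: 0; S1 reads c0=0 → after 1×micro: 2 ⇒ (c0=0, c1=2)
[Gauss-Seidel] macro 2: S0 reads c1=2 → after 2×micro: 4; S1 reads c0=4 → after 1×micro: 1 ⇒ (c0=4, c1=1)
[Gauss-Seidel] macro 3: S0 reads c1=1 → after 2×micro: 1; S1 reads c0=1 → after 1×micro: 2 ⇒ (c0=1, c1=2)

first divergence at macro-step: 1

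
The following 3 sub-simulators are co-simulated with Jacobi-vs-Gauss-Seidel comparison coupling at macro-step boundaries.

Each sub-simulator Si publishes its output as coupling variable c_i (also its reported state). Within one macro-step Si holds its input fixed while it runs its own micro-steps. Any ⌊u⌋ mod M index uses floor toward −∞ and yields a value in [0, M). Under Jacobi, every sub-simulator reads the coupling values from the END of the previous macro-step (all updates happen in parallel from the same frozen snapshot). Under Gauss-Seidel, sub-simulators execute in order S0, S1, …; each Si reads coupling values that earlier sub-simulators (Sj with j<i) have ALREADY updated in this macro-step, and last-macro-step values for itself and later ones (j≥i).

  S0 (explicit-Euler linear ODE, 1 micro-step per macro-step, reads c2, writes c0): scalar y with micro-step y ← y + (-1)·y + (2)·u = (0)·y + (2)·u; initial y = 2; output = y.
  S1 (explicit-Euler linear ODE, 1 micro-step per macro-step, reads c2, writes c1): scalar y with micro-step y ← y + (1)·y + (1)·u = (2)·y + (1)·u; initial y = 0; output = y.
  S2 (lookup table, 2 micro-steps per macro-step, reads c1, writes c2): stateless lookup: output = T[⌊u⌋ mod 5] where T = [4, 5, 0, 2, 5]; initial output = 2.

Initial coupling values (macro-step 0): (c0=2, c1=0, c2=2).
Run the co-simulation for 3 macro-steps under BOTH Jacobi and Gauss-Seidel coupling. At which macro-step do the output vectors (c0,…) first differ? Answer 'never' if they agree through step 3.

[Jacobi] macro 1: S0 reads c2=2 → after 1×micro: 4; S1 reads c2=2 → after 1×micro: 2; S2 reads c1=0 → after 2×micro: 4 ⇒ (c0=4, c1=2, c2=4)
[Jacobi] macro 2: S0 reads c2=4 → after 1×micro: 8; S1 reads c2=4 → after 1×micro: 8; S2 reads c1=2 → after 2×micro: 0 ⇒ (c0=8, c1=8, c2=0)
[Jacobi] macro 3: S0 reads c2=0 → after 1×micro: 0; S1 reads c2=0 → after 1×micro: 16; S2 reads c1=8 → after 2×micro: 2 ⇒ (c0=0, c1=16, c2=2)
[Gauss-Seidel] macro 1: S0 reads c2=2 → after 1×micro: 4; S1 reads c2=2 → after 1×micro: 2; S2 reads c1=2 → after 2×micro: 0 ⇒ (c0=4, c1=2, c2=0)
[Gauss-Seidel] macro 2: S0 reads c2=0 → after 1×micro: 0; S1 reads c2=0 → after 1×micro: 4; S2 reads c1=4 → after 2×micro: 5 ⇒ (c0=0, c1=4, c2=5)
[Gauss-Seidel] macro 3: S0 reads c2=5 → after 1×micro: 10; S1 reads c2=5 → after 1×micro: 13; S2 reads c1=13 → after 2×micro: 2 ⇒ (c0=10, c1=13, c2=2)

first divergence at macro-step: 1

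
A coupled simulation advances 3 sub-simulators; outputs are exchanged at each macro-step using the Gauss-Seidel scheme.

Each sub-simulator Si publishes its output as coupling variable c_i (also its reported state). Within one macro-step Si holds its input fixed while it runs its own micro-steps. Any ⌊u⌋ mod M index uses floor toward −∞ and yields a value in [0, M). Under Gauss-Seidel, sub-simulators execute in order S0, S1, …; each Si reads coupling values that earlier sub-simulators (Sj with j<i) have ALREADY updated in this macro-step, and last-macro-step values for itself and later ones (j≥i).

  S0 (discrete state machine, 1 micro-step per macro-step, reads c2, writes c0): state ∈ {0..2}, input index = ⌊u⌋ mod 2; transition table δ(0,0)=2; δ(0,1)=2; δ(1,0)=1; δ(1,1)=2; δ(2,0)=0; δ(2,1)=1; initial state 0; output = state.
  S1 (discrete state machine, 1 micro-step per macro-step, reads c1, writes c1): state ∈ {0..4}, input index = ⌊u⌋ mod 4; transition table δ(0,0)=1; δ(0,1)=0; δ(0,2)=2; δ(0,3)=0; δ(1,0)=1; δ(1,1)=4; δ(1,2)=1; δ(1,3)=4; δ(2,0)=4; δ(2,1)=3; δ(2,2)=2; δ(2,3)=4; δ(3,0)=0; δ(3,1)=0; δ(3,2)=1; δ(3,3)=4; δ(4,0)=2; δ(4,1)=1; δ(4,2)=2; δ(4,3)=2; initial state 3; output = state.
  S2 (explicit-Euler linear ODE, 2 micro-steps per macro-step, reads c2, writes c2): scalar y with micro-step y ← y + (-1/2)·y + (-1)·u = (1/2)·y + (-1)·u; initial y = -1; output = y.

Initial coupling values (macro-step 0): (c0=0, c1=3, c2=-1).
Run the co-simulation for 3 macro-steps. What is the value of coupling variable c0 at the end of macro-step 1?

macro 1: S0 reads c2=-1 → after 1×micro: 2; S1 reads c1=3 → after 1×micro: 4; S2 reads c2=-1 → after 2×micro: 5/4 ⇒ (c0=2, c1=4, c2=5/4)
macro 2: S0 reads c2=5/4 → after 1×micro: 1; S1 reads c1=4 → after 1×micro: 2; S2 reads c2=5/4 → after 2×micro: -25/16 ⇒ (c0=1, c1=2, c2=-25/16)
macro 3: S0 reads c2=-25/16 → after 1×micro: 1; S1 reads c1=2 → after 1×micro: 2; S2 reads c2=-25/16 → after 2×micro: 125/64 ⇒ (c0=1, c1=2, c2=125/64)

c0 at macro-step 1 = 2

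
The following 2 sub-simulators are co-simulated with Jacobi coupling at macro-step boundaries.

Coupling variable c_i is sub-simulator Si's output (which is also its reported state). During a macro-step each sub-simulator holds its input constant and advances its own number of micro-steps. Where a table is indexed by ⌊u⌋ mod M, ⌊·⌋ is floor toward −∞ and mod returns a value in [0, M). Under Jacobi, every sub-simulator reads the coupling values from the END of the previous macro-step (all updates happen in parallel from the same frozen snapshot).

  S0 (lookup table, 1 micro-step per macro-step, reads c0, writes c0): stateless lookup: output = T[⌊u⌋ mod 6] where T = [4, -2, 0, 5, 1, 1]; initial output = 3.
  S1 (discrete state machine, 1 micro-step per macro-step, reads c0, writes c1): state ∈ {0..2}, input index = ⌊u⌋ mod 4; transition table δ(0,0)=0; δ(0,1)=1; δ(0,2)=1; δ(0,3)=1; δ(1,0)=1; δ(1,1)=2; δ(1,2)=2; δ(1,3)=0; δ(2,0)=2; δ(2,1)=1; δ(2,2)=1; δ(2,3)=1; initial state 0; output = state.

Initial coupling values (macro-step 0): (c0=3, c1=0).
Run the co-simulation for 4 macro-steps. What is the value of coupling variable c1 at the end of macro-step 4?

c1 at macro-step 4 = 2

macro 1: S0 reads c0=3 → after 1×micro: 5; S1 reads c0=3 → after 1×micro: 1 ⇒ (c0=5, c1=1)
macro 2: S0 reads c0=5 → after 1×micro: 1; S1 reads c0=5 → after 1×micro: 2 ⇒ (c0=1, c1=2)
macro 3: S0 reads c0=1 → after 1×micro: -2; S1 reads c0=1 → after 1×micro: 1 ⇒ (c0=-2, c1=1)
macro 4: S0 reads c0=-2 → after 1×micro: 1; S1 reads c0=-2 → after 1×micro: 2 ⇒ (c0=1, c1=2)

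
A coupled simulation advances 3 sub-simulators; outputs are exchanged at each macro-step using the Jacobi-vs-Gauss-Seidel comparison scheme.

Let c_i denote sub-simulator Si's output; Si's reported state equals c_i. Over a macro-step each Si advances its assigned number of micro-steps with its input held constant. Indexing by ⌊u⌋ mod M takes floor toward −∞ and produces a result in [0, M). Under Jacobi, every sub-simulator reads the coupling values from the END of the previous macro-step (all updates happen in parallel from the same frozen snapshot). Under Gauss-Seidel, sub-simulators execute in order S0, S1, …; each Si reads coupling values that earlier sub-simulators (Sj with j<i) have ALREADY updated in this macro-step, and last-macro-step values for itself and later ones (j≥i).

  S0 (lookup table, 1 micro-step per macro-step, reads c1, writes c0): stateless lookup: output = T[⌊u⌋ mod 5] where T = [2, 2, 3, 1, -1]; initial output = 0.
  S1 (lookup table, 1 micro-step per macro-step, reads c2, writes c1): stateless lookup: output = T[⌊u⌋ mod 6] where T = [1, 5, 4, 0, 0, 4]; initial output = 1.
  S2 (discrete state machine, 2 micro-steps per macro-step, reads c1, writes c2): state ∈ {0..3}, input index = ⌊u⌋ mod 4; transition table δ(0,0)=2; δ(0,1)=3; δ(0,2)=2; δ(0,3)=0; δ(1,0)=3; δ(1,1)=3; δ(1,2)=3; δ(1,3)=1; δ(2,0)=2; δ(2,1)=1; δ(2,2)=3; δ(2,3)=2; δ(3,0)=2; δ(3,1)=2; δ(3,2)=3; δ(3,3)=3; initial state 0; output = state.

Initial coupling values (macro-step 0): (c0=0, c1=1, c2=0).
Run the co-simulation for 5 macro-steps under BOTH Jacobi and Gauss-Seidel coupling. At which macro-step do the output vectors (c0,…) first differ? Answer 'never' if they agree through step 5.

[Jacobi] macro 1: S0 reads c1=1 → after 1×micro: 2; S1 reads c2=0 → after 1×micro: 1; S2 reads c1=1 → after 2×micro: 2 ⇒ (c0=2, c1=1, c2=2)
[Jacobi] macro 2: S0 reads c1=1 → after 1×micro: 2; S1 reads c2=2 → after 1×micro: 4; S2 reads c1=1 → after 2×micro: 3 ⇒ (c0=2, c1=4, c2=3)
[Jacobi] macro 3: S0 reads c1=4 → after 1×micro: -1; S1 reads c2=3 → after 1×micro: 0; S2 reads c1=4 → after 2×micro: 2 ⇒ (c0=-1, c1=0, c2=2)
[Jacobi] macro 4: S0 reads c1=0 → after 1×micro: 2; S1 reads c2=2 → after 1×micro: 4; S2 reads c1=0 → after 2×micro: 2 ⇒ (c0=2, c1=4, c2=2)
[Jacobi] macro 5: S0 reads c1=4 → after 1×micro: -1; S1 reads c2=2 → after 1×micro: 4; S2 reads c1=4 → after 2×micro: 2 ⇒ (c0=-1, c1=4, c2=2)
[Gauss-Seidel] macro 1: S0 reads c1=1 → after 1×micro: 2; S1 reads c2=0 → after 1×micro: 1; S2 reads c1=1 → after 2×micro: 2 ⇒ (c0=2, c1=1, c2=2)
[Gauss-Seidel] macro 2: S0 reads c1=1 → after 1×micro: 2; S1 reads c2=2 → after 1×micro: 4; S2 reads c1=4 → after 2×micro: 2 ⇒ (c0=2, c1=4, c2=2)
[Gauss-Seidel] macro 3: S0 reads c1=4 → after 1×micro: -1; S1 reads c2=2 → after 1×micro: 4; S2 reads c1=4 → after 2×micro: 2 ⇒ (c0=-1, c1=4, c2=2)
[Gauss-Seidel] macro 4: S0 reads c1=4 → after 1×micro: -1; S1 reads c2=2 → after 1×micro: 4; S2 reads c1=4 → after 2×micro: 2 ⇒ (c0=-1, c1=4, c2=2)
[Gauss-Seidel] macro 5: S0 reads c1=4 → after 1×micro: -1; S1 reads c2=2 → after 1×micro: 4; S2 reads c1=4 → after 2×micro: 2 ⇒ (c0=-1, c1=4, c2=2)

first divergence at macro-step: 2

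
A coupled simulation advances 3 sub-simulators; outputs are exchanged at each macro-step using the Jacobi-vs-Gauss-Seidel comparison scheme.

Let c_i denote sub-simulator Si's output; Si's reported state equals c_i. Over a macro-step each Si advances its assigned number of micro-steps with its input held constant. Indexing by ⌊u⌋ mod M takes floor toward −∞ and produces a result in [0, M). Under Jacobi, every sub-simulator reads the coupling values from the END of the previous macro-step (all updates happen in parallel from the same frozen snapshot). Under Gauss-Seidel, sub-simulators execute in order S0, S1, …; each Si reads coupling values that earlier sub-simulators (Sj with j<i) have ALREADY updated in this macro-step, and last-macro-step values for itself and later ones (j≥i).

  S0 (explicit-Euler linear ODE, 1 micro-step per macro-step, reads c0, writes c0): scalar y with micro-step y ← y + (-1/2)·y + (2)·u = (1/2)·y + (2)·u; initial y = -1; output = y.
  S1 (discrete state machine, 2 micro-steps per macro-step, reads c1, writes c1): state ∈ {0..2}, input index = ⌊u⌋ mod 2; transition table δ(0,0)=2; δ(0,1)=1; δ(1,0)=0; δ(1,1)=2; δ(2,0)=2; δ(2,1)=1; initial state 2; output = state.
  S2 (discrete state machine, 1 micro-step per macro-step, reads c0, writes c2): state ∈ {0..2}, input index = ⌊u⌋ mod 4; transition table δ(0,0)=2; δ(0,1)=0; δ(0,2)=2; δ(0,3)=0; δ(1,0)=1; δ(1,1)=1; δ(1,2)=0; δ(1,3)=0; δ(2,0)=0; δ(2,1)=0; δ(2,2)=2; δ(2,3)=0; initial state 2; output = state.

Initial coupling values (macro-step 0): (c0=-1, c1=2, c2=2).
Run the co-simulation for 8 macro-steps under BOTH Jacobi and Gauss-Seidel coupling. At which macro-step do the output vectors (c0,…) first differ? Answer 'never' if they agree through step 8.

first divergence at macro-step: 3

[Jacobi] macro 1: S0 reads c0=-1 → after 1×micro: -5/2; S1 reads c1=2 → after 2×micro: 2; S2 reads c0=-1 → after 1×micro: 0 ⇒ (c0=-5/2, c1=2, c2=0)
[Jacobi] macro 2: S0 reads c0=-5/2 → after 1×micro: -25/4; S1 reads c1=2 → after 2×micro: 2; S2 reads c0=-5/2 → after 1×micro: 0 ⇒ (c0=-25/4, c1=2, c2=0)
[Jacobi] macro 3: S0 reads c0=-25/4 → after 1×micro: -125/8; S1 reads c1=2 → after 2×micro: 2; S2 reads c0=-25/4 → after 1×micro: 0 ⇒ (c0=-125/8, c1=2, c2=0)
[Jacobi] macro 4: S0 reads c0=-125/8 → after 1×micro: -625/16; S1 reads c1=2 → after 2×micro: 2; S2 reads c0=-125/8 → after 1×micro: 2 ⇒ (c0=-625/16, c1=2, c2=2)
[Jacobi] macro 5: S0 reads c0=-625/16 → after 1×micro: -3125/32; S1 reads c1=2 → after 2×micro: 2; S2 reads c0=-625/16 → after 1×micro: 0 ⇒ (c0=-3125/32, c1=2, c2=0)
[Jacobi] macro 6: S0 reads c0=-3125/32 → after 1×micro: -15625/64; S1 reads c1=2 → after 2×micro: 2; S2 reads c0=-3125/32 → after 1×micro: 2 ⇒ (c0=-15625/64, c1=2, c2=2)
[Jacobi] macro 7: S0 reads c0=-15625/64 → after 1×micro: -78125/128; S1 reads c1=2 → after 2×micro: 2; S2 reads c0=-15625/64 → after 1×micro: 0 ⇒ (c0=-78125/128, c1=2, c2=0)
[Jacobi] macro 8: S0 reads c0=-78125/128 → after 1×micro: -390625/256; S1 reads c1=2 → after 2×micro: 2; S2 reads c0=-78125/128 → after 1×micro: 0 ⇒ (c0=-390625/256, c1=2, c2=0)
[Gauss-Seidel] macro 1: S0 reads c0=-1 → after 1×micro: -5/2; S1 reads c1=2 → after 2×micro: 2; S2 reads c0=-5/2 → after 1×micro: 0 ⇒ (c0=-5/2, c1=2, c2=0)
[Gauss-Seidel] macro 2: S0 reads c0=-5/2 → after 1×micro: -25/4; S1 reads c1=2 → after 2×micro: 2; S2 reads c0=-25/4 → after 1×micro: 0 ⇒ (c0=-25/4, c1=2, c2=0)
[Gauss-Seidel] macro 3: S0 reads c0=-25/4 → after 1×micro: -125/8; S1 reads c1=2 → after 2×micro: 2; S2 reads c0=-125/8 → after 1×micro: 2 ⇒ (c0=-125/8, c1=2, c2=2)
[Gauss-Seidel] macro 4: S0 reads c0=-125/8 → after 1×micro: -625/16; S1 reads c1=2 → after 2×micro: 2; S2 reads c0=-625/16 → after 1×micro: 0 ⇒ (c0=-625/16, c1=2, c2=0)
[Gauss-Seidel] macro 5: S0 reads c0=-625/16 → after 1×micro: -3125/32; S1 reads c1=2 → after 2×micro: 2; S2 reads c0=-3125/32 → after 1×micro: 2 ⇒ (c0=-3125/32, c1=2, c2=2)
[Gauss-Seidel] macro 6: S0 reads c0=-3125/32 → after 1×micro: -15625/64; S1 reads c1=2 → after 2×micro: 2; S2 reads c0=-15625/64 → after 1×micro: 0 ⇒ (c0=-15625/64, c1=2, c2=0)
[Gauss-Seidel] macro 7: S0 reads c0=-15625/64 → after 1×micro: -78125/128; S1 reads c1=2 → after 2×micro: 2; S2 reads c0=-78125/128 → after 1×micro: 0 ⇒ (c0=-78125/128, c1=2, c2=0)
[Gauss-Seidel] macro 8: S0 reads c0=-78125/128 → after 1×micro: -390625/256; S1 reads c1=2 → after 2×micro: 2; S2 reads c0=-390625/256 → after 1×micro: 2 ⇒ (c0=-390625/256, c1=2, c2=2)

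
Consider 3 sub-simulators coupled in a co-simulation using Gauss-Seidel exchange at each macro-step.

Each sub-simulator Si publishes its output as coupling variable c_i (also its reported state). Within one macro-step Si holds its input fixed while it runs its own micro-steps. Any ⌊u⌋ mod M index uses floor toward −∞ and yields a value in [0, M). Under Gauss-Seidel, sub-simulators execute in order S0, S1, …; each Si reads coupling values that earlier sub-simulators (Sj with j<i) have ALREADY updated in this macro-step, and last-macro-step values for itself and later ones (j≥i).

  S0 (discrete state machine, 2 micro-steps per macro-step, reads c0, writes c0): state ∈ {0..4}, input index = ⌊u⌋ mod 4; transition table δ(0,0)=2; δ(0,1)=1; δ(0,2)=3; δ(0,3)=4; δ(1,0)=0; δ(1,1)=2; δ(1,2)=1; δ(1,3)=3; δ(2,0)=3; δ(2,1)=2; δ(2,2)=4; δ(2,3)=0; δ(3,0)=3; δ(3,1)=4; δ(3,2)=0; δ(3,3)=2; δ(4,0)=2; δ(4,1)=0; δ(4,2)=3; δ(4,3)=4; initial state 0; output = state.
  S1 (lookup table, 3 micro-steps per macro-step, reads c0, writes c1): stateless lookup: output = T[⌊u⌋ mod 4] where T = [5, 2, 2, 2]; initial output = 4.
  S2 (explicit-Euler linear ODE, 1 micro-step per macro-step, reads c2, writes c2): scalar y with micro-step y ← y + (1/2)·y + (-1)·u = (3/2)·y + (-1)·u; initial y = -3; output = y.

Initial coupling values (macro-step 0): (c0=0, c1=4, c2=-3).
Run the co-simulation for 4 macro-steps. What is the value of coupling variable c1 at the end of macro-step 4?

c1 at macro-step 4 = 5

macro 1: S0 reads c0=0 → after 2×micro: 3; S1 reads c0=3 → after 3×micro: 2; S2 reads c2=-3 → after 1×micro: -3/2 ⇒ (c0=3, c1=2, c2=-3/2)
macro 2: S0 reads c0=3 → after 2×micro: 0; S1 reads c0=0 → after 3×micro: 5; S2 reads c2=-3/2 → after 1×micro: -3/4 ⇒ (c0=0, c1=5, c2=-3/4)
macro 3: S0 reads c0=0 → after 2×micro: 3; S1 reads c0=3 → after 3×micro: 2; S2 reads c2=-3/4 → after 1×micro: -3/8 ⇒ (c0=3, c1=2, c2=-3/8)
macro 4: S0 reads c0=3 → after 2×micro: 0; S1 reads c0=0 → after 3×micro: 5; S2 reads c2=-3/8 → after 1×micro: -3/16 ⇒ (c0=0, c1=5, c2=-3/16)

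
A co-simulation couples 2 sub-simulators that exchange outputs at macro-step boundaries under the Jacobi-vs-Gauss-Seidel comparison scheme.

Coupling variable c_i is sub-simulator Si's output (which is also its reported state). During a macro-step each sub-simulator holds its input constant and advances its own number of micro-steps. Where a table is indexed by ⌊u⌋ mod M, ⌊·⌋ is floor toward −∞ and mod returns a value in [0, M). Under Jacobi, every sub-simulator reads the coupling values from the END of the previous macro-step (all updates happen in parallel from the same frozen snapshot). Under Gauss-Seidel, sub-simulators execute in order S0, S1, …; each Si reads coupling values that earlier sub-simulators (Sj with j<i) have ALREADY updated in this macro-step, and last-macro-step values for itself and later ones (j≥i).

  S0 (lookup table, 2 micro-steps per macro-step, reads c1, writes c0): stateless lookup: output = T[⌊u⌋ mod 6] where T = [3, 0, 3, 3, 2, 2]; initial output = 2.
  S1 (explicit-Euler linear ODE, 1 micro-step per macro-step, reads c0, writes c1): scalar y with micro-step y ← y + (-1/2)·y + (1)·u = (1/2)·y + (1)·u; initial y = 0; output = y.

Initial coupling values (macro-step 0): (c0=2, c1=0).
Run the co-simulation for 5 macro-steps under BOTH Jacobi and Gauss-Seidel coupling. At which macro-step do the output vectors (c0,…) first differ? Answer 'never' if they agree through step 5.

first divergence at macro-step: 1

[Jacobi] macro 1: S0 reads c1=0 → after 2×micro: 3; S1 reads c0=2 → after 1×micro: 2 ⇒ (c0=3, c1=2)
[Jacobi] macro 2: S0 reads c1=2 → after 2×micro: 3; S1 reads c0=3 → after 1×micro: 4 ⇒ (c0=3, c1=4)
[Jacobi] macro 3: S0 reads c1=4 → after 2×micro: 2; S1 reads c0=3 → after 1×micro: 5 ⇒ (c0=2, c1=5)
[Jacobi] macro 4: S0 reads c1=5 → after 2×micro: 2; S1 reads c0=2 → after 1×micro: 9/2 ⇒ (c0=2, c1=9/2)
[Jacobi] macro 5: S0 reads c1=9/2 → after 2×micro: 2; S1 reads c0=2 → after 1×micro: 17/4 ⇒ (c0=2, c1=17/4)
[Gauss-Seidel] macro 1: S0 reads c1=0 → after 2×micro: 3; S1 reads c0=3 → after 1×micro: 3 ⇒ (c0=3, c1=3)
[Gauss-Seidel] macro 2: S0 reads c1=3 → after 2×micro: 3; S1 reads c0=3 → after 1×micro: 9/2 ⇒ (c0=3, c1=9/2)
[Gauss-Seidel] macro 3: S0 reads c1=9/2 → after 2×micro: 2; S1 reads c0=2 → after 1×micro: 17/4 ⇒ (c0=2, c1=17/4)
[Gauss-Seidel] macro 4: S0 reads c1=17/4 → after 2×micro: 2; S1 reads c0=2 → after 1×micro: 33/8 ⇒ (c0=2, c1=33/8)
[Gauss-Seidel] macro 5: S0 reads c1=33/8 → after 2×micro: 2; S1 reads c0=2 → after 1×micro: 65/16 ⇒ (c0=2, c1=65/16)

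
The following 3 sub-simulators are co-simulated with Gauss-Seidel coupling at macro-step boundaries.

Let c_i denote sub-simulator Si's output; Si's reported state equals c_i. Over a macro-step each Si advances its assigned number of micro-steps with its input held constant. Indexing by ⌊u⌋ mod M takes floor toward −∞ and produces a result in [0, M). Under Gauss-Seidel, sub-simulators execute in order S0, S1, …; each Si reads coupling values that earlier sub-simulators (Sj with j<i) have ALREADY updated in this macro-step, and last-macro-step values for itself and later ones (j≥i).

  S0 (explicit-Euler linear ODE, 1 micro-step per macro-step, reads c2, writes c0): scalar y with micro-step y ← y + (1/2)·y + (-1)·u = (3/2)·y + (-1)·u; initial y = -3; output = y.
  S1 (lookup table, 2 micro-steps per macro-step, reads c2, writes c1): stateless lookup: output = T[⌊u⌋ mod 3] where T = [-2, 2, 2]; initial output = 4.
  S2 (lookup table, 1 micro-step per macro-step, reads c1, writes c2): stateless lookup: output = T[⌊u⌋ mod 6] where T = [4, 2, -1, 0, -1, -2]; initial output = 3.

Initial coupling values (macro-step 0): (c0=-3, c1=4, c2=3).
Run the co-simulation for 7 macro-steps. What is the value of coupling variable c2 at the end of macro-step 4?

c2 at macro-step 4 = -1

macro 1: S0 reads c2=3 → after 1×micro: -15/2; S1 reads c2=3 → after 2×micro: -2; S2 reads c1=-2 → after 1×micro: -1 ⇒ (c0=-15/2, c1=-2, c2=-1)
macro 2: S0 reads c2=-1 → after 1×micro: -41/4; S1 reads c2=-1 → after 2×micro: 2; S2 reads c1=2 → after 1×micro: -1 ⇒ (c0=-41/4, c1=2, c2=-1)
macro 3: S0 reads c2=-1 → after 1×micro: -115/8; S1 reads c2=-1 → after 2×micro: 2; S2 reads c1=2 → after 1×micro: -1 ⇒ (c0=-115/8, c1=2, c2=-1)
macro 4: S0 reads c2=-1 → after 1×micro: -329/16; S1 reads c2=-1 → after 2×micro: 2; S2 reads c1=2 → after 1×micro: -1 ⇒ (c0=-329/16, c1=2, c2=-1)
macro 5: S0 reads c2=-1 → after 1×micro: -955/32; S1 reads c2=-1 → after 2×micro: 2; S2 reads c1=2 → after 1×micro: -1 ⇒ (c0=-955/32, c1=2, c2=-1)
macro 6: S0 reads c2=-1 → after 1×micro: -2801/64; S1 reads c2=-1 → after 2×micro: 2; S2 reads c1=2 → after 1×micro: -1 ⇒ (c0=-2801/64, c1=2, c2=-1)
macro 7: S0 reads c2=-1 → after 1×micro: -8275/128; S1 reads c2=-1 → after 2×micro: 2; S2 reads c1=2 → after 1×micro: -1 ⇒ (c0=-8275/128, c1=2, c2=-1)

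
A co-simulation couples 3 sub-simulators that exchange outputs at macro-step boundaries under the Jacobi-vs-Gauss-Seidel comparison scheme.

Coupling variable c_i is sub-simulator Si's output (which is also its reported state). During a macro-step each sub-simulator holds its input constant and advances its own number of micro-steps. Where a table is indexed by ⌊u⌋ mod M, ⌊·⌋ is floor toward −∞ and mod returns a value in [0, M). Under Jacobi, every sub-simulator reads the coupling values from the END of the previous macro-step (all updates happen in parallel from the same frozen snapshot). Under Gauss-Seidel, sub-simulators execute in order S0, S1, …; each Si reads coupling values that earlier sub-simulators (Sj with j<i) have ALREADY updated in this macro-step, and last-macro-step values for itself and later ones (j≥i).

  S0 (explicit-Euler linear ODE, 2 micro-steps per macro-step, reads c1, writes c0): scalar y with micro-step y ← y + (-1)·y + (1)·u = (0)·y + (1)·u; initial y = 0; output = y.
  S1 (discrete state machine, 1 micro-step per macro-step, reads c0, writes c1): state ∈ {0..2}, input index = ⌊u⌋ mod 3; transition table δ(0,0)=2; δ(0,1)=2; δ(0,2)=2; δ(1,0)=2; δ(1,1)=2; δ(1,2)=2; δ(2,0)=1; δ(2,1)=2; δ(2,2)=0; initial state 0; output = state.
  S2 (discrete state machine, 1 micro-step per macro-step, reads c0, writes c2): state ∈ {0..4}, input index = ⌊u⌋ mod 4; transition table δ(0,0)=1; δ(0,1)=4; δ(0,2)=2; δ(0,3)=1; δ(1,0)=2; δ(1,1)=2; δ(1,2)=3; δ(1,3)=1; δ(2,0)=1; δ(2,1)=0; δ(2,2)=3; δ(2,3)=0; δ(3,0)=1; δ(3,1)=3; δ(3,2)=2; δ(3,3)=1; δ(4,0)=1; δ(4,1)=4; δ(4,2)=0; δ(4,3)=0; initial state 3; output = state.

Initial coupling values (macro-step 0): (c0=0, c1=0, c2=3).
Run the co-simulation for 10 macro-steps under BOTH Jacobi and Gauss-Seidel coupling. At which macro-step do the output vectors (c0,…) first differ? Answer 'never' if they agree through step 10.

[Jacobi] macro 1: S0 reads c1=0 → after 2×micro: 0; S1 reads c0=0 → after 1×micro: 2; S2 reads c0=0 → after 1×micro: 1 ⇒ (c0=0, c1=2, c2=1)
[Jacobi] macro 2: S0 reads c1=2 → after 2×micro: 2; S1 reads c0=0 → after 1×micro: 1; S2 reads c0=0 → after 1×micro: 2 ⇒ (c0=2, c1=1, c2=2)
[Jacobi] macro 3: S0 reads c1=1 → after 2×micro: 1; S1 reads c0=2 → after 1×micro: 2; S2 reads c0=2 → after 1×micro: 3 ⇒ (c0=1, c1=2, c2=3)
[Jacobi] macro 4: S0 reads c1=2 → after 2×micro: 2; S1 reads c0=1 → after 1×micro: 2; S2 reads c0=1 → after 1×micro: 3 ⇒ (c0=2, c1=2, c2=3)
[Jacobi] macro 5: S0 reads c1=2 → after 2×micro: 2; S1 reads c0=2 → after 1×micro: 0; S2 reads c0=2 → after 1×micro: 2 ⇒ (c0=2, c1=0, c2=2)
[Jacobi] macro 6: S0 reads c1=0 → after 2×micro: 0; S1 reads c0=2 → after 1×micro: 2; S2 reads c0=2 → after 1×micro: 3 ⇒ (c0=0, c1=2, c2=3)
[Jacobi] macro 7: S0 reads c1=2 → after 2×micro: 2; S1 reads c0=0 → after 1×micro: 1; S2 reads c0=0 → after 1×micro: 1 ⇒ (c0=2, c1=1, c2=1)
[Jacobi] macro 8: S0 reads c1=1 → after 2×micro: 1; S1 reads c0=2 → after 1×micro: 2; S2 reads c0=2 → after 1×micro: 3 ⇒ (c0=1, c1=2, c2=3)
[Jacobi] macro 9: S0 reads c1=2 → after 2×micro: 2; S1 reads c0=1 → after 1×micro: 2; S2 reads c0=1 → after 1×micro: 3 ⇒ (c0=2, c1=2, c2=3)
[Jacobi] macro 10: S0 reads c1=2 → after 2×micro: 2; S1 reads c0=2 → after 1×micro: 0; S2 reads c0=2 → after 1×micro: 2 ⇒ (c0=2, c1=0, c2=2)
[Gauss-Seidel] macro 1: S0 reads c1=0 → after 2×micro: 0; S1 reads c0=0 → after 1×micro: 2; S2 reads c0=0 → after 1×micro: 1 ⇒ (c0=0, c1=2, c2=1)
[Gauss-Seidel] macro 2: S0 reads c1=2 → after 2×micro: 2; S1 reads c0=2 → after 1×micro: 0; S2 reads c0=2 → after 1×micro: 3 ⇒ (c0=2, c1=0, c2=3)
[Gauss-Seidel] macro 3: S0 reads c1=0 → after 2×micro: 0; S1 reads c0=0 → after 1×micro: 2; S2 reads c0=0 → after 1×micro: 1 ⇒ (c0=0, c1=2, c2=1)
[Gauss-Seidel] macro 4: S0 reads c1=2 → after 2×micro: 2; S1 reads c0=2 → after 1×micro: 0; S2 reads c0=2 → after 1×micro: 3 ⇒ (c0=2, c1=0, c2=3)
[Gauss-Seidel] macro 5: S0 reads c1=0 → after 2×micro: 0; S1 reads c0=0 → after 1×micro: 2; S2 reads c0=0 → after 1×micro: 1 ⇒ (c0=0, c1=2, c2=1)
[Gauss-Seidel] macro 6: S0 reads c1=2 → after 2×micro: 2; S1 reads c0=2 → after 1×micro: 0; S2 reads c0=2 → after 1×micro: 3 ⇒ (c0=2, c1=0, c2=3)
[Gauss-Seidel] macro 7: S0 reads c1=0 → after 2×micro: 0; S1 reads c0=0 → after 1×micro: 2; S2 reads c0=0 → after 1×micro: 1 ⇒ (c0=0, c1=2, c2=1)
[Gauss-Seidel] macro 8: S0 reads c1=2 → after 2×micro: 2; S1 reads c0=2 → after 1×micro: 0; S2 reads c0=2 → after 1×micro: 3 ⇒ (c0=2, c1=0, c2=3)
[Gauss-Seidel] macro 9: S0 reads c1=0 → after 2×micro: 0; S1 reads c0=0 → after 1×micro: 2; S2 reads c0=0 → after 1×micro: 1 ⇒ (c0=0, c1=2, c2=1)
[Gauss-Seidel] macro 10: S0 reads c1=2 → after 2×micro: 2; S1 reads c0=2 → after 1×micro: 0; S2 reads c0=2 → after 1×micro: 3 ⇒ (c0=2, c1=0, c2=3)

first divergence at macro-step: 2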